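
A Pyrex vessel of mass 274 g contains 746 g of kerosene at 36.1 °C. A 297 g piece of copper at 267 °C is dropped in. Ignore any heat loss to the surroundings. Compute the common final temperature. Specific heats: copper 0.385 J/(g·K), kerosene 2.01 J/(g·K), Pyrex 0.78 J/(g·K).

Let T be the final temperature. ΣQ_i = 0:
297*0.385*(T − 267) + 746*2.01*(T − 36.1) + 274*0.78*(T − 36.1) = 0
(114.34 + 1499.5 + 213.72) T = 114.34*267 + 1499.5*36.1 + 213.72*36.1
T ≈ 50.55 °C

T_f ≈ 50.5 °C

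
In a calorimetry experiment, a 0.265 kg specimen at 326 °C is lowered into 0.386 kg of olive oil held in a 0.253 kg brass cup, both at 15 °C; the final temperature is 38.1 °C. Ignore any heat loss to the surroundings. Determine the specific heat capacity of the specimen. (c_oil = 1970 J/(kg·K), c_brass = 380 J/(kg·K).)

c ≈ 259 J/(kg·K)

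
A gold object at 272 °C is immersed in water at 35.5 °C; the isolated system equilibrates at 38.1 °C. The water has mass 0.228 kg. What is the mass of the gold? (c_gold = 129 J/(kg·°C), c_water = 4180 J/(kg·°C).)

m ≈ 0.0821 kg

Heat gained plus heat lost sum to zero:
m×129×(38.1 − 272) + 0.228×4180×(38.1 − 35.5) = 0
-30173 m = -2477.9
m = -2477.9/-30173 ≈ 0.08212 kg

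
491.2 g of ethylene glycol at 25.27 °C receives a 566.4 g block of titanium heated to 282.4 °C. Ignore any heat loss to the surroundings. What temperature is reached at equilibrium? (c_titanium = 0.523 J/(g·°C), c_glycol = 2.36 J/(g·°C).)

T_f ≈ 77.6 °C

Setting the total heat transfer to zero:
566.4*0.523*(T − 282.4) + 491.2*2.36*(T − 25.27) = 0
296.23(T − 282.4) + 1159.2(T − 25.27) = 0
1455.5 T = 112948
T = 112948/1455.5 ≈ 77.60 °C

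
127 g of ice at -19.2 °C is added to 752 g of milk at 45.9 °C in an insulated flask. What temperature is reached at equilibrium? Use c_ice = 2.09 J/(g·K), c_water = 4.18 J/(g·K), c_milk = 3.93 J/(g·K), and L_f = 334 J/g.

T_f ≈ 25.3 °C

Net heat exchanged in the isolated system is zero:
warm ice to 0 °C: 127×2.09×(0 − (-19.2)) = 5096.3
  melt ice: 127×334 = 42418
  meltwater 0→T: 127×4.18×T = 530.86 T
  milk cools: 752×3.93×(T − 45.9) = 2955.4(T − 45.9)
3486.2 T = 135651 − 47514 = 88137
T ≈ 25.28 °C — above 0 °C, consistent with complete melting.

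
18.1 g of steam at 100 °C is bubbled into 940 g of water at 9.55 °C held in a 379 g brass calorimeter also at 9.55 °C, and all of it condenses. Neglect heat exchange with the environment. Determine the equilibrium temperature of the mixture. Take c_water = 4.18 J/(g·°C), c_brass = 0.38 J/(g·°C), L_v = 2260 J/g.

Taking heat into each body as positive, Σ m c ΔT = 0:
condense steam: −18.1×2260 = −40906
  condensate cools 100→T: 18.1×4.18×(T − 100) = 75.66(T − 100)
  water warms: 940×4.18×(T − 9.55) = 3929.2(T − 9.55)
  cup: 144.02(T − 9.55)
4148.9 T = 40906 + 7565.8 + 38899 = 87371
T ≈ 21.06 °C — below 100 °C, confirming all the steam condensed.

T_f ≈ 21.1 °C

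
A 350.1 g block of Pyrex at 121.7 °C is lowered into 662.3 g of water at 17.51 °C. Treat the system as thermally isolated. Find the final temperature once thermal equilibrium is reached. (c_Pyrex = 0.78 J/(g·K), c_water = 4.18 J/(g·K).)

Let T be the final temperature. ΣQ_i = 0:
350.1×0.78×(T − 121.7) + 662.3×4.18×(T − 17.51) = 0
3041.5 T = 81709
T ≈ 26.86 °C

T_f ≈ 26.9 °C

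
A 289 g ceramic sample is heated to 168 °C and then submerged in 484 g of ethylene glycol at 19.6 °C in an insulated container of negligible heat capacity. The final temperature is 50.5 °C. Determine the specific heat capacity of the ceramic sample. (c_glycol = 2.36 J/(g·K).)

Taking heat into each body as positive, Σ m c ΔT = 0:
289×c×(50.5 − 168) + 484×2.36×(50.5 − 19.6) = 0
-33958 c = -35295
c = -35295/-33958 ≈ 1.039 J/(g·K)

c ≈ 1.04 J/(g·K)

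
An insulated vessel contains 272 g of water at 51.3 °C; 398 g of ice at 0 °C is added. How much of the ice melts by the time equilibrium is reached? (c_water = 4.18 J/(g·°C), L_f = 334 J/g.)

m_melted ≈ 175 g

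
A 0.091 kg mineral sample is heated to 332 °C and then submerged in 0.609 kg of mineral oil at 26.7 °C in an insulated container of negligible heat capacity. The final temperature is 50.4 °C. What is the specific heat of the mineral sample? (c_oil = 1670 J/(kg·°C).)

Net heat exchanged in the isolated system is zero:
0.091×c×(50.4 − 332) + 0.609×1670×(50.4 − 26.7) = 0
-25.63 c = -24104
c = -24104/-25.63 ≈ 940.6 J/(kg·°C)

c ≈ 941 J/(kg·°C)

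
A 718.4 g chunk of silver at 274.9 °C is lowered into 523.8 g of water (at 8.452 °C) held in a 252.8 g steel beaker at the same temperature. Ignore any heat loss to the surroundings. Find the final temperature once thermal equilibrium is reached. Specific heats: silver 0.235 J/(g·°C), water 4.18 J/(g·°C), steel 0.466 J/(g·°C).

T_f is the heat-capacity-weighted average of the initial temperatures:
T_f = (168.82×274.9 + 2189.5×8.452 + 117.8×8.452) / (168.82 + 2189.5 + 117.8)
    = 65911 / 2476.1 ≈ 26.62 °C

T_f ≈ 26.6 °C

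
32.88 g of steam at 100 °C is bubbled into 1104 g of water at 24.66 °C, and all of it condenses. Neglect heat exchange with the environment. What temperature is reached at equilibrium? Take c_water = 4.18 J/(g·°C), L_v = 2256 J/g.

T_f ≈ 42.4 °C

Let T be the final temperature. ΣQ_i = 0:
latent heat released on condensation: 32.88×2256 = 74177
  condensed water 100 °C→T: 137.44(T − 100)
  water warms: 1104×4.18×(T − 24.66) = 4614.7(T − 24.66)
4752.2 T = 74177 + 13744 + 113799 = 201720
T ≈ 42.45 °C, under the boiling point, so the assumption holds.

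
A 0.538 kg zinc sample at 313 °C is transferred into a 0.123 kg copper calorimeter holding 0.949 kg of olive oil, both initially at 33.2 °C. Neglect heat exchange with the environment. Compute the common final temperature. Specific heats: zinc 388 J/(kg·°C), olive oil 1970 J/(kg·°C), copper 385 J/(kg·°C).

T_f ≈ 60.7 °C

T_f = Σ m_i c_i T_i / Σ m_i c_i:
T_f = (208.74×313 + 1869.5×33.2 + 47.35×33.2) / (208.74 + 1869.5 + 47.35)
    = 128977 / 2125.6 ≈ 60.68 °C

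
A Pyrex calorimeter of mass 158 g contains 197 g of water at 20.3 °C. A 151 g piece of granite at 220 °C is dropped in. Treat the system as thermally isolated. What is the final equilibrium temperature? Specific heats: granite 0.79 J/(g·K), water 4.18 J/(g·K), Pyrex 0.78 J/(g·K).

T_f ≈ 42.6 °C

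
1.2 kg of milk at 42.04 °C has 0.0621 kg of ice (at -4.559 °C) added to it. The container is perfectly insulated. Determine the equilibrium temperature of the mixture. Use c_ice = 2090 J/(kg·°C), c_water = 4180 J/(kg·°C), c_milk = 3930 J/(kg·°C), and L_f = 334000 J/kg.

T_f ≈ 35.6 °C

Let T be the final temperature. ΣQ_i = 0:
warm ice to 0 °C: 0.0621·2090·(0 − (-4.559)) = 591.71; fusion: m_ice L_f = 0.0621·334000 = 20741; warm the meltwater: 259.58 T; milk: 4716(T − 42.04)
4975.6 T = 198261 − 21333 = 176928
T ≈ 35.56 °C (positive, so assuming full melt was valid).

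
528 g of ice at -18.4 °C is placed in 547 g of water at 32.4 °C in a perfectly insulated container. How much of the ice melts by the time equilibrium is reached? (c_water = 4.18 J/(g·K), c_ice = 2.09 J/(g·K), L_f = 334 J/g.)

m_melted ≈ 161 g

Heat available from the water dropping to 0 °C: 547×4.18×32.4 = 74081 J.
Of that, 528×2.09×18.4 = 20305 J goes to bring the ice to 0 °C, leaving 53777 J.
To melt every bit of ice: 528×334 = 176352 J.
Since 53777 < 176352 J, not all the ice melts; equilibrium is at 0 °C.
m_melted×334 = 53777  ⇒  m_melted ≈ 161 g.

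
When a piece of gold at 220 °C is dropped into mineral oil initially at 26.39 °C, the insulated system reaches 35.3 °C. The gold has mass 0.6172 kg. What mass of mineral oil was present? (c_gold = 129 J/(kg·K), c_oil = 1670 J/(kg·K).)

Conservation of energy gives ΣQ = 0:
0.6172×129×(35.3 − 220) + m×1670×(35.3 − 26.39) = 0
14880 m = 14706
m = 14706/14880 ≈ 0.9883 kg

m ≈ 0.988 kg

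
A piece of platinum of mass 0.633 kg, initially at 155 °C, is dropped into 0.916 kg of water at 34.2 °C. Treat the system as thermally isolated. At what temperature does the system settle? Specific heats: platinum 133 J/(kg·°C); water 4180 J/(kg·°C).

Let T be the final temperature. ΣQ_i = 0:
0.633·133·(T − 155) + 0.916·4180·(T − 34.2) = 0
3913.1 T = 143997
T ≈ 36.80 °C

T_f ≈ 36.8 °C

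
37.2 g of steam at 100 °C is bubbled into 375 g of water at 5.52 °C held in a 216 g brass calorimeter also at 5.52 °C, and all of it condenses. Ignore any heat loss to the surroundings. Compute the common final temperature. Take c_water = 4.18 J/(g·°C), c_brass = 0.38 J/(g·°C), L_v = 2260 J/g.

T_f ≈ 60.2 °C

Energy balance with sensible and latent terms:
condense steam: −37.2·2260 = −84072; condensate cools 100→T: 37.2·4.18·(T − 100) = 155.5(T − 100); original water: 1567.5(T − 5.52); cup: 82.08(T − 5.52)
1805.1 T = 84072 + 15550 + 9105.7 = 108727
T ≈ 60.23 °C — below 100 °C, confirming all the steam condensed.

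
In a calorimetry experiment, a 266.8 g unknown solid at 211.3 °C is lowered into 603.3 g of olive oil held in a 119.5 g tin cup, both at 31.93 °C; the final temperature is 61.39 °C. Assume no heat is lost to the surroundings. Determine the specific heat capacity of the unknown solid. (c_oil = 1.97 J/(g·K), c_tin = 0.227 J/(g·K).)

c ≈ 0.895 J/(g·K)

Setting the total heat transfer to zero:
266.8·c·(61.39 − 211.3) + 603.3·1.97·(61.39 − 31.93) + 119.5·0.227·(61.39 − 31.93) = 0
-39996 c = -35812
c = -35812/-39996 ≈ 0.8954 J/(g·K)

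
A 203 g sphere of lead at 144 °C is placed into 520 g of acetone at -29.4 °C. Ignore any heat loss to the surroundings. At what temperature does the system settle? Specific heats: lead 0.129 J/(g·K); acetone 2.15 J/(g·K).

Net heat exchanged in the isolated system is zero:
203*0.129*(T − 144) + 520*2.15*(T − (-29.4)) = 0
26.19(T − 144) + 1118(T − (-29.4)) = 0
1144.2 T = -29098
T = -29098/1144.2 ≈ -25.43 °C

T_f ≈ -25.4 °C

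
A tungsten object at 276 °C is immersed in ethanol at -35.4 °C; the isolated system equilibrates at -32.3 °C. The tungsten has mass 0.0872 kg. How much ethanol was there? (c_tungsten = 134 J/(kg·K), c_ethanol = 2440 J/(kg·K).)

m ≈ 0.476 kg

|Q_tungsten| = |Q_ethanol|:
0.0872·134·(276 − -32.3) = m·2440·(-32.3 − (-35.4))
7564 m = 3602.4  ⇒  m ≈ 0.4763 kg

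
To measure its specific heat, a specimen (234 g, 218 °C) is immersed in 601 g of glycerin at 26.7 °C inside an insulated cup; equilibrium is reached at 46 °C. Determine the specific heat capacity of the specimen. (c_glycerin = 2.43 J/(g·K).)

Heat lost by the specimen = heat gained by the glycerin:
234×c×(218 − 46) = 601×2.43×(46 − 26.7)
40248 c = 28186  ⇒  c ≈ 0.7003 J/(g·K)

c ≈ 0.7 J/(g·K)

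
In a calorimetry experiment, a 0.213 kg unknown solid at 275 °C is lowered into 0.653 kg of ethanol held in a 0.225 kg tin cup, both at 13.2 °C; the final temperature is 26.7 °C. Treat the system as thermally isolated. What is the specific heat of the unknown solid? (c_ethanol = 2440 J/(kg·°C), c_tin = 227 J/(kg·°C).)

c ≈ 420 J/(kg·°C)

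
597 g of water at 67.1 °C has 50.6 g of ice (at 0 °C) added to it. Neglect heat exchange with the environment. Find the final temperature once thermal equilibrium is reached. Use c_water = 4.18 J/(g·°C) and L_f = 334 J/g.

T_f ≈ 55.6 °C

Taking heat into each body as positive, Σ m c ΔT = 0:
melt ice: 50.6×334 = 16900
  warm the meltwater: 211.51 T
  water: 2495.5(T − 67.1)
2707 T = 167445 − 16900 = 150545
T ≈ 55.61 °C (positive, so assuming full melt was valid).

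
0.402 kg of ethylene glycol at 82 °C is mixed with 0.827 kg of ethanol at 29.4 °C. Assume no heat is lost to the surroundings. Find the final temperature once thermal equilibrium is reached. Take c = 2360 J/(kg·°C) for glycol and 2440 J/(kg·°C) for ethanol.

Taking heat into each body as positive, Σ m c ΔT = 0:
0.402×2360×(T − 82) + 0.827×2440×(T − 29.4) = 0
2966.6 T = 137121
T = 137121 / 2966.6 = 46.2 °C

T_f ≈ 46.2 °C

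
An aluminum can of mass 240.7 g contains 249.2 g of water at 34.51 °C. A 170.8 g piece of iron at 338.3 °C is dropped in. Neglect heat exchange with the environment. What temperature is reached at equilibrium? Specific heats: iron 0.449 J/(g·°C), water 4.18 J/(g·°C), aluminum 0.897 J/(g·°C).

Net heat exchanged in the isolated system is zero:
170.8*0.449*(T − 338.3) + 249.2*4.18*(T − 34.51) + 240.7*0.897*(T − 34.51) = 0
76.69(T − 338.3) + 1041.7(T − 34.51) + 215.91(T − 34.51) = 0
1334.3 T = 69342
T ≈ 51.97 °C

T_f ≈ 52.0 °C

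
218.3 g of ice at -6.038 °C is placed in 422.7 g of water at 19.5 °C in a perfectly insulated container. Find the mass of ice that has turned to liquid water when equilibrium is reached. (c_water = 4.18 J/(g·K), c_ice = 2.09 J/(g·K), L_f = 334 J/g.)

m_melted ≈ 94.9 g

Water can give up m c ΔT = 422.7·4.18·19.5 = 34454 J before reaching 0 °C.
Of that, 218.3·2.09·6.038 = 2754.8 J goes to bring the ice to 0 °C, leaving 31699 J.
To melt every bit of ice: 218.3·334 = 72912 J.
Since 31699 < 72912 J, not all the ice melts; equilibrium is at 0 °C.
m_melted·334 = 31699  ⇒  m_melted ≈ 94.91 g.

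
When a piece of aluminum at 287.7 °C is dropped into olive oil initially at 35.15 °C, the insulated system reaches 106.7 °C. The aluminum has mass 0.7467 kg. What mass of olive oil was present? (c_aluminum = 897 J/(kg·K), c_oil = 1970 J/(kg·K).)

|Q_aluminum| = |Q_oil|:
0.7467·897·(287.7 − 106.7) = m·1970·(106.7 − 35.15)
140954 m = 121232  ⇒  m ≈ 0.8601 kg

m ≈ 0.86 kg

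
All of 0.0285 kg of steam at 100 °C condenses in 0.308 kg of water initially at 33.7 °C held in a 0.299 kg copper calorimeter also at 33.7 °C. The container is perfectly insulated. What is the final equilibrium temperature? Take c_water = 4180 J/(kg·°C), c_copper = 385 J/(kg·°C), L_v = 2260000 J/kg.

T_f ≈ 81.2 °C

Conservation of energy gives ΣQ = 0:
condense steam: −0.0285·2260000 = −64410
  condensed water 100 °C→T: 119.13(T − 100)
  water warms: 0.308·4180·(T − 33.7) = 1287.4(T − 33.7)
  cup: 115.11(T − 33.7)
1521.7 T = 64410 + 11913 + 47266 = 123589
T ≈ 81.22 °C — below 100 °C, confirming all the steam condensed.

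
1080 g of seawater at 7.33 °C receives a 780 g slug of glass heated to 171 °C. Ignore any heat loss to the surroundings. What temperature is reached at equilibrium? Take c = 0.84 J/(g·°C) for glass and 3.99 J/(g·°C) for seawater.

Heat lost by the glass equals heat gained by the seawater:
780*0.84*(171 − T) = 1080*3.99*(T − 7.33)
655.2(171 − T) = 4309.2(T − 7.33)
4964.4 T = 143626  ⇒  T ≈ 28.93 °C

T_f ≈ 28.9 °C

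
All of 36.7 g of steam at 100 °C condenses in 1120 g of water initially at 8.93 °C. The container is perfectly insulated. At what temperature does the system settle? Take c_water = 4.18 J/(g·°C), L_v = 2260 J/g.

T_f ≈ 29.0 °C

Energy balance with sensible and latent terms:
latent heat released on condensation: 36.7·2260 = 82942; condensed water 100 °C→T: 153.41(T − 100); original water: 4681.6(T − 8.93)
4835 T = 82942 + 15341 + 41807 = 140089
T ≈ 28.97 °C — below 100 °C, confirming all the steam condensed.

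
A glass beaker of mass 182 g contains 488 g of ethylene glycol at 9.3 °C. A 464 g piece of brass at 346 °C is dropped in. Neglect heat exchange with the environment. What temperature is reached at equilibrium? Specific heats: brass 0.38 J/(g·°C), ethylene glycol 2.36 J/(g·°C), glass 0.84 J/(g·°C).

Net heat exchanged in the isolated system is zero:
464·0.38·(T − 346) + 488·2.36·(T − 9.3) + 182·0.84·(T − 9.3) = 0
176.32(T − 346) + 1151.7(T − 9.3) + 152.88(T − 9.3) = 0
(176.32 + 1151.7 + 152.88) T = 176.32·346 + 1151.7·9.3 + 152.88·9.3
T = 73139/1480.9 ≈ 49.39 °C

T_f ≈ 49.4 °C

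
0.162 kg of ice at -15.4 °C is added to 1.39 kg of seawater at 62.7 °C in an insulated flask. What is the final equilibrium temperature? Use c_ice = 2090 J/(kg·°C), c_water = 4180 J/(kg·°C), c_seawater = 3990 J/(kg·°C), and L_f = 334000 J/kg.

Energy balance with sensible and latent terms:
ice -15.4→0 °C: 0.162×2090×15.4 = 5214.1; fusion: m_ice L_f = 0.162×334000 = 54108; warm the meltwater: 677.16 T; seawater: 5546.1(T − 62.7)
6223.3 T = 347740 − 59322 = 288418
T ≈ 46.35 °C (positive, so assuming full melt was valid).

T_f ≈ 46.3 °C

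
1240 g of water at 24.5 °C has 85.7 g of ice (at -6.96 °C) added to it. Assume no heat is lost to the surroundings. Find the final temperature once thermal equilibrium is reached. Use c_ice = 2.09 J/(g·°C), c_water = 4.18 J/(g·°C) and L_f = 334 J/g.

T_f ≈ 17.5 °C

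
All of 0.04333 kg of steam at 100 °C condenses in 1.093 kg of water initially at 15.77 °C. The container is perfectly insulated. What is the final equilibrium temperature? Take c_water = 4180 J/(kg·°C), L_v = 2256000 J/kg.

T_f ≈ 39.6 °C

Energy balance with sensible and latent terms:
latent heat released on condensation: 0.04333×2256000 = 97752
  condensate cools 100→T: 0.04333×4180×(T − 100) = 181.12(T − 100)
  original water: 4568.7(T − 15.77)
4749.9 T = 97752 + 18112 + 72049 = 187913
T ≈ 39.56 °C — below 100 °C, confirming all the steam condensed.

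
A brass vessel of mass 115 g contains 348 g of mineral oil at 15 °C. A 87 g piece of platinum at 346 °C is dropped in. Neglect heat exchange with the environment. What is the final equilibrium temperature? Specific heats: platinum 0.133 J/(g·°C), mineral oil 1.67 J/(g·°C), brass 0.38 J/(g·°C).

Conservation of energy gives ΣQ = 0:
87·0.133·(T − 346) + 348·1.67·(T − 15) + 115·0.38·(T − 15) = 0
11.57(T − 346) + 581.16(T − 15) + 43.7(T − 15) = 0
636.43 T = 13376
T ≈ 21.02 °C

T_f ≈ 21.0 °C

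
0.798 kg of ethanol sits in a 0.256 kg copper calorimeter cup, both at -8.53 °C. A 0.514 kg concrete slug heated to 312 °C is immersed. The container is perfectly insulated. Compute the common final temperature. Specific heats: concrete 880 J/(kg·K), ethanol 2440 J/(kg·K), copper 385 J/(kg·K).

T_f ≈ 49.5 °C

Taking heat into each body as positive, Σ m c ΔT = 0:
0.514*880*(T − 312) + 0.798*2440*(T − (-8.53)) + 0.256*385*(T − (-8.53)) = 0
(452.32 + 1947.1 + 98.56) T = 452.32*312 + 1947.1*(-8.53) + 98.56*(-8.53)
T = 123674/2498 ≈ 49.51 °C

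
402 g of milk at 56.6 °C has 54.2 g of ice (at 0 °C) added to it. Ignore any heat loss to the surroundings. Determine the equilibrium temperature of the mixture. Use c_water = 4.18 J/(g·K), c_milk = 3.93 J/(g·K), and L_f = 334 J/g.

Sum of m c ΔT and latent-heat terms is zero:
fusion: m_ice L_f = 54.2×334 = 18103
  meltwater 0→T: 54.2×4.18×T = 226.56 T
  milk cools: 402×3.93×(T − 56.6) = 1579.9(T − 56.6)
1806.4 T = 89420 − 18103 = 71317
T ≈ 39.48 °C — above 0 °C, consistent with complete melting.

T_f ≈ 39.5 °C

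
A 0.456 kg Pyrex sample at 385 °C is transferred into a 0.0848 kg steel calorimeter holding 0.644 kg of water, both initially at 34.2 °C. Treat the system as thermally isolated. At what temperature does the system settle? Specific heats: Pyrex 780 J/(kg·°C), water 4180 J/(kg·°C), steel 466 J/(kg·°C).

Taking heat into each body as positive, Σ m c ΔT = 0:
0.456*780*(T − 385) + 0.644*4180*(T − 34.2) + 0.0848*466*(T − 34.2) = 0
(355.68 + 2691.9 + 39.52) T = 355.68*385 + 2691.9*34.2 + 39.52*34.2
T ≈ 74.62 °C

T_f ≈ 74.6 °C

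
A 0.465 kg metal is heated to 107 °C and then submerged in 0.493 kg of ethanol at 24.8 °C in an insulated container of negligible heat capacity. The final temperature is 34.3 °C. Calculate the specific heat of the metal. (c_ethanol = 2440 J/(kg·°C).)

c ≈ 338 J/(kg·°C)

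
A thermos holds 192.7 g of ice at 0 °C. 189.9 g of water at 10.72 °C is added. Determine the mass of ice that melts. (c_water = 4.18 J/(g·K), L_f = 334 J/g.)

Heat available from the water dropping to 0 °C: 189.9·4.18·10.72 = 8509.3 J.
Melting all 192.7 g of ice would need 192.7·334 = 64362 J.
8509.3 J < 64362 J, so only part of the ice melts and the system sits at 0 °C.
m_melted·334 = 8509.3  ⇒  m_melted ≈ 25.48 g.

m_melted ≈ 25.5 g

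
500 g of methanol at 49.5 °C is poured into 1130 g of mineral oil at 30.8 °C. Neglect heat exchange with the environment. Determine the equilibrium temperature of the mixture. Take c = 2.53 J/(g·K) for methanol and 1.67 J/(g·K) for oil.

T_f ≈ 38.3 °C

Taking heat into each body as positive, Σ m c ΔT = 0:
500×2.53×(T − 49.5) + 1130×1.67×(T − 30.8) = 0
3152.1 T = 120740
T = 120740 / 3152.1 = 38.3 °C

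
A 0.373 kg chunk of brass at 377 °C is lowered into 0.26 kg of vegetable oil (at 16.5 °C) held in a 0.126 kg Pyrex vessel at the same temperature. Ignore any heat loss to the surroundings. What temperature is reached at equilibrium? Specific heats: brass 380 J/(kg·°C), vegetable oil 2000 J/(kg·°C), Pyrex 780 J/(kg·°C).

T_f ≈ 83.7 °C

Energy conservation, ΣQ = 0:
0.373×380×(T − 377) + 0.26×2000×(T − 16.5) + 0.126×780×(T − 16.5) = 0
141.74(T − 377) + 520(T − 16.5) + 98.28(T − 16.5) = 0
(141.74 + 520 + 98.28) T = 141.74×377 + 520×16.5 + 98.28×16.5
T = 63638 / 760.02 = 83.7 °C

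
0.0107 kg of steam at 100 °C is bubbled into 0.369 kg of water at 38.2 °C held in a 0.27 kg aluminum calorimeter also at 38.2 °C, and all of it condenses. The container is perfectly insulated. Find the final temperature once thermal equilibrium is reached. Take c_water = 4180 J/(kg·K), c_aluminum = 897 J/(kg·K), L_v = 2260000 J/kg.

T_f ≈ 52.9 °C

Taking heat into each body as positive, Σ m c ΔT = 0:
latent heat released on condensation: 0.0107×2260000 = 24182; condensate cools 100→T: 0.0107×4180×(T − 100) = 44.73(T − 100); original water: 1542.4(T − 38.2); cup: 242.19(T − 38.2)
1829.3 T = 24182 + 4472.6 + 68172 = 96827
T ≈ 52.93 °C — below 100 °C, confirming all the steam condensed.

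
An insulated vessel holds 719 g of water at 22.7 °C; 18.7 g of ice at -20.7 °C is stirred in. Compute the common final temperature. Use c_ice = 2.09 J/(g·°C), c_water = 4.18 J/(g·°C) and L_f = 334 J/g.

T_f ≈ 19.8 °C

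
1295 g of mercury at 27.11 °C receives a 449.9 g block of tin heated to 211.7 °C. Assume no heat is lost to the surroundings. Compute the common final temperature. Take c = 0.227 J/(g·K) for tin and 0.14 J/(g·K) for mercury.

T_f ≈ 93.6 °C

|Q_tin| = |Q_mercury|:
449.9*0.227*(211.7 − T) = 1295*0.14*(T − 27.11)
102.13(211.7 − T) = 181.3(T − 27.11)
283.43 T = 26535  ⇒  T ≈ 93.62 °C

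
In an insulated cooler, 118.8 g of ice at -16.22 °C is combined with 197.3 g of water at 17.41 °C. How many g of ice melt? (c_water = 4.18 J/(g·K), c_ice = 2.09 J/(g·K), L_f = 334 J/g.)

Water can give up m c ΔT = 197.3×4.18×17.41 = 14358 J before reaching 0 °C.
Of that, 118.8×2.09×16.22 = 4027.3 J goes to bring the ice to 0 °C, leaving 10331 J.
Fully melting the ice requires m_ice L_f = 118.8×334 = 39679 J.
Since 10331 < 39679 J, not all the ice melts; equilibrium is at 0 °C.
m_melt = 10331 / L_f = 30.93 g.

m_melted ≈ 30.9 g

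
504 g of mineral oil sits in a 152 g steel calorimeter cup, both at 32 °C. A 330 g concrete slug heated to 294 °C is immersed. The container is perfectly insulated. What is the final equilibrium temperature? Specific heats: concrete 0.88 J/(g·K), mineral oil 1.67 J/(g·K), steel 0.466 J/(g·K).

T_f ≈ 95.3 °C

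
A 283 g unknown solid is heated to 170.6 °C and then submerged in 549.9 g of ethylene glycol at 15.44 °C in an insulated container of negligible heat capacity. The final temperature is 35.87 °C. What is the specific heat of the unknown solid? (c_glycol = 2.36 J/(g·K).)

c ≈ 0.695 J/(g·K)

Heat lost by the unknown solid = heat gained by the glycol:
283×c×(170.6 − 35.87) = 549.9×2.36×(35.87 − 15.44)
38129 c = 26513  ⇒  c ≈ 0.6954 J/(g·K)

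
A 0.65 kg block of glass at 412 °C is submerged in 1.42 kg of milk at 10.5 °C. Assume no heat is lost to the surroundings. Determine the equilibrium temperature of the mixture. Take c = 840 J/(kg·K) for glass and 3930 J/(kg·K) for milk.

T_f ≈ 46.3 °C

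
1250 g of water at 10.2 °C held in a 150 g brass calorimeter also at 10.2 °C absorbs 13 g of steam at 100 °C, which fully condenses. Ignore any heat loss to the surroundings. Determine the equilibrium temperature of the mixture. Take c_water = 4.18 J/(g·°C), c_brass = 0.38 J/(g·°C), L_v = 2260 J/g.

T_f ≈ 16.6 °C

Taking heat into each body as positive, Σ m c ΔT = 0:
steam→water at 100 °C releases m L_v = 13·2260 = 29380
  condensate cools 100→T: 13·4.18·(T − 100) = 54.34(T − 100)
  original water: 5225(T − 10.2)
  brass cup: 150·0.38·(T − 10.2) = 57(T − 10.2)
5336.3 T = 29380 + 5434 + 53876 = 88690
T ≈ 16.62 °C, under the boiling point, so the assumption holds.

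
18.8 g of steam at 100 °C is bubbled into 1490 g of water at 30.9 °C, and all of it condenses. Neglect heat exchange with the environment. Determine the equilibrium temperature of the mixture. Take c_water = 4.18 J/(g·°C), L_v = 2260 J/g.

T_f ≈ 38.5 °C

Energy conservation, ΣQ = 0:
condense steam: −18.8·2260 = −42488
  condensate cools 100→T: 18.8·4.18·(T − 100) = 78.58(T − 100)
  original water: 6228.2(T − 30.9)
6306.8 T = 42488 + 7858.4 + 192451 = 242798
T ≈ 38.50 °C — below 100 °C, confirming all the steam condensed.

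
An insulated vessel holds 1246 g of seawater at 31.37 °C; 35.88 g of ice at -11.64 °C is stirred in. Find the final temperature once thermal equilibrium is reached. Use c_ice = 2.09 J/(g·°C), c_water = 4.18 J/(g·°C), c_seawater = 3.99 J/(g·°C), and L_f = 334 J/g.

Setting the total heat transfer to zero:
warm ice to 0 °C: 35.88·2.09·(0 − (-11.64)) = 872.87
  latent heat to melt: 35.88·334 = 11984
  meltwater 0→T: 35.88·4.18·T = 149.98 T
  seawater cools: 1246·3.99·(T − 31.37) = 4971.5(T − 31.37)
5121.5 T = 155957 − 12857 = 143100
T ≈ 27.94 °C (positive, so assuming full melt was valid).

T_f ≈ 27.9 °C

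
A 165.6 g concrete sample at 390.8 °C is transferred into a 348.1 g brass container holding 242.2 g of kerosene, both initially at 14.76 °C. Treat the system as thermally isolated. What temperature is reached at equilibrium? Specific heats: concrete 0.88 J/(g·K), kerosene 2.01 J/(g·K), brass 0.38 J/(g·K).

T_f ≈ 86.4 °C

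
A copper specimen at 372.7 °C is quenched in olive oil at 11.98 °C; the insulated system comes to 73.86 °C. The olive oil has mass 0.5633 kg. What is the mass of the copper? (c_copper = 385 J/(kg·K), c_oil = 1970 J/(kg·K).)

|Q_copper| = |Q_oil|:
m·385·(372.7 − 73.86) = 0.5633·1970·(73.86 − 11.98)
115053 m = 68668  ⇒  m ≈ 0.5968 kg

m ≈ 0.597 kg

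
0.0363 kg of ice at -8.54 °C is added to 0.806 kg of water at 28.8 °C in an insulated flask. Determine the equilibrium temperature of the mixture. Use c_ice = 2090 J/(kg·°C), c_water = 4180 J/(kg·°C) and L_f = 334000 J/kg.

T_f ≈ 23.9 °C

Net heat exchanged in the isolated system is zero:
warm ice to 0 °C: 0.0363·2090·(0 − (-8.54)) = 647.9; melt ice: 0.0363·334000 = 12124; warm the meltwater: 151.73 T; water: 3369.1(T − 28.8)
3520.8 T = 97030 − 12772 = 84257
T ≈ 23.93 °C (positive, so assuming full melt was valid).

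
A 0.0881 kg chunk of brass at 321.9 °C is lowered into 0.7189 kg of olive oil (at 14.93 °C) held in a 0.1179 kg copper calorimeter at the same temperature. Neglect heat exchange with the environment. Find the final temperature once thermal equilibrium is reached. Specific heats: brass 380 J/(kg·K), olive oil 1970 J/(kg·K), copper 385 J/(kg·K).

T_f ≈ 21.8 °C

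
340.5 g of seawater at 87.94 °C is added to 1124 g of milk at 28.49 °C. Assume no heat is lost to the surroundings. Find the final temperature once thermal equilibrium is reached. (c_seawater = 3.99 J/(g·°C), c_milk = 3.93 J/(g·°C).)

T_f ≈ 42.5 °C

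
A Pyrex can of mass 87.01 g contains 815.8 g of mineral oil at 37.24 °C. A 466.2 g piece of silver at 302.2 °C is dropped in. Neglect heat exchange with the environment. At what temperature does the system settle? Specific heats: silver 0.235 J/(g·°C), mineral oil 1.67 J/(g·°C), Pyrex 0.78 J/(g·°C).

Net heat exchanged in the isolated system is zero:
466.2·0.235·(T − 302.2) + 815.8·1.67·(T − 37.24) + 87.01·0.78·(T − 37.24) = 0
1539.8 T = 86371
T = 86371/1539.8 ≈ 56.09 °C

T_f ≈ 56.1 °C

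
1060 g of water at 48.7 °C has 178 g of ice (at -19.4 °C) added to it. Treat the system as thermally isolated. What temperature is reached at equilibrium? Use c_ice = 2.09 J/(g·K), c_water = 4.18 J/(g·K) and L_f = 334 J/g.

Sum of m c ΔT and latent-heat terms is zero:
warm ice to 0 °C: 178×2.09×(0 − (-19.4)) = 7217.2; fusion: m_ice L_f = 178×334 = 59452; meltwater 0→T: 178×4.18×T = 744.04 T; water cools: 1060×4.18×(T − 48.7) = 4430.8(T − 48.7)
5174.8 T = 215780 − 66669 = 149111
T ≈ 28.81 °C — above 0 °C, consistent with complete melting.

T_f ≈ 28.8 °C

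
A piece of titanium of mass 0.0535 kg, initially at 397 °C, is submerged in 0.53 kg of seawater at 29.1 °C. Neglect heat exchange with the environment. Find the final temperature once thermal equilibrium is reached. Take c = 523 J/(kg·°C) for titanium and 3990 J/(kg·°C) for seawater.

|Q_titanium| = |Q_seawater|:
0.0535×523×(397 − T) = 0.53×3990×(T − 29.1)
27.98(397 − T) = 2114.7(T − 29.1)
2142.7 T = 72646  ⇒  T ≈ 33.90 °C

T_f ≈ 33.9 °C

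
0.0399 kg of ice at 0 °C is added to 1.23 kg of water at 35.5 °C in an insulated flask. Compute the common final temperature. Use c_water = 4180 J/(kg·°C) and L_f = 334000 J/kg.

T_f ≈ 31.9 °C

Setting the total heat transfer to zero:
melt ice: 0.0399×334000 = 13327; warm the meltwater: 166.78 T; water: 5141.4(T − 35.5)
5308.2 T = 182520 − 13327 = 169193
T ≈ 31.87 °C (positive, so assuming full melt was valid).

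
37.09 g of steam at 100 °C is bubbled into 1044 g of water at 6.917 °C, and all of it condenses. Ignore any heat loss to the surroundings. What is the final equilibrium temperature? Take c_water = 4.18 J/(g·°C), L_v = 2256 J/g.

Energy balance with sensible and latent terms:
condense steam: −37.09·2256 = −83675; condensed water 100 °C→T: 155.04(T − 100); water warms: 1044·4.18·(T − 6.917) = 4363.9(T − 6.917)
4519 T = 83675 + 15504 + 30185 = 129364
T ≈ 28.63 °C, under the boiling point, so the assumption holds.

T_f ≈ 28.6 °C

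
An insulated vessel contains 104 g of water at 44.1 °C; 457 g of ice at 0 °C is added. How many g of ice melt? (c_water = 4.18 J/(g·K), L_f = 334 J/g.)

Cooling the water to 0 °C releases 104×4.18×44.1 = 19171 J.
Melting all 457 g of ice would need 457×334 = 152638 J.
That's not enough to melt it all — equilibrium is at 0 °C with ice remaining.
m_melted×334 = 19171  ⇒  m_melted ≈ 57.4 g.

m_melted ≈ 57.4 g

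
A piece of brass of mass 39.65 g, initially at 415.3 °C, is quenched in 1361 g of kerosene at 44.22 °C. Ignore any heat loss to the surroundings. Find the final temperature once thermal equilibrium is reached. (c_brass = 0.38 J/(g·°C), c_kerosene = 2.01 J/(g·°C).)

T_f ≈ 46.3 °C

Conservation of energy gives ΣQ = 0:
39.65·0.38·(T − 415.3) + 1361·2.01·(T − 44.22) = 0
15.07(T − 415.3) + 2735.6(T − 44.22) = 0
2750.7 T = 127226
T = 127226/2750.7 ≈ 46.25 °C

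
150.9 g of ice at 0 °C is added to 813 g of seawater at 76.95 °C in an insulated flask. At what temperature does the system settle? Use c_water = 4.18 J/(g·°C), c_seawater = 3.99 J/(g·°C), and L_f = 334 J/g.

T_f ≈ 51.4 °C

Taking heat into each body as positive, Σ m c ΔT = 0:
melt ice: 150.9·334 = 50401; warm the meltwater: 630.76 T; seawater: 3243.9(T − 76.95)
3874.6 T = 249616 − 50401 = 199215
T ≈ 51.42 °C — above 0 °C, consistent with complete melting.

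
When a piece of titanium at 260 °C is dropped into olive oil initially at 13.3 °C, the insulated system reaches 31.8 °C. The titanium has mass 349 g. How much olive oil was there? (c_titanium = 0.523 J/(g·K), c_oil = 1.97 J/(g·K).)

|Q_titanium| = |Q_oil|:
349·0.523·(260 − 31.8) = m·1.97·(31.8 − 13.3)
36.45 m = 41653  ⇒  m ≈ 1143 g

m ≈ 1140 g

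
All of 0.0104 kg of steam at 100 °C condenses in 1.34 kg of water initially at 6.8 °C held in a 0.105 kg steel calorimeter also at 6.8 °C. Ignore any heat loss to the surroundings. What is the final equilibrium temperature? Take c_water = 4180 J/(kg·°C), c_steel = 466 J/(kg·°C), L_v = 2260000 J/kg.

Energy conservation, ΣQ = 0:
condense steam: −0.0104·2260000 = −23504
  condensed water 100 °C→T: 43.47(T − 100)
  original water: 5601.2(T − 6.8)
  cup: 48.93(T − 6.8)
5693.6 T = 23504 + 4347.2 + 38421 = 66272
T ≈ 11.64 °C, under the boiling point, so the assumption holds.

T_f ≈ 11.6 °C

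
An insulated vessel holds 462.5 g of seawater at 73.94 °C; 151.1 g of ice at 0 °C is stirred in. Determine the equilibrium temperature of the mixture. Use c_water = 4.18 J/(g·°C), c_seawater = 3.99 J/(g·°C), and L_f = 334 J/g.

T_f ≈ 34.7 °C

Let T be the final temperature. ΣQ_i = 0:
latent heat to melt: 151.1·334 = 50467
  meltwater 0→T: 151.1·4.18·T = 631.6 T
  seawater: 1845.4(T − 73.94)
2477 T = 136447 − 50467 = 85980
T ≈ 34.71 °C. Since T > 0 °C, the all-ice-melts assumption holds.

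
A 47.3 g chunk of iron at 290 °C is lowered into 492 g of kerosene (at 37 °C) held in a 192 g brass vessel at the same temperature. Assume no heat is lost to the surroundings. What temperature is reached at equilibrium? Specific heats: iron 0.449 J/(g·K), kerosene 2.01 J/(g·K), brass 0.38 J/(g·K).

Heat gained plus heat lost sum to zero:
47.3*0.449*(T − 290) + 492*2.01*(T − 37) + 192*0.38*(T − 37) = 0
(21.24 + 988.92 + 72.96) T = 21.24*290 + 988.92*37 + 72.96*37
T = 45448/1083.1 ≈ 41.96 °C

T_f ≈ 42.0 °C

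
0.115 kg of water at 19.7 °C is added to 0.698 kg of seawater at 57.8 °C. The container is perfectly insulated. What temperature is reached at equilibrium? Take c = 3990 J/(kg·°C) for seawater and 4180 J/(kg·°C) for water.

T_f = Σ m_i c_i T_i / Σ m_i c_i:
T_f = (2785×57.8 + 480.7×19.7) / (2785 + 480.7)
    = 170444 / 3265.7 ≈ 52.19 °C

T_f ≈ 52.2 °C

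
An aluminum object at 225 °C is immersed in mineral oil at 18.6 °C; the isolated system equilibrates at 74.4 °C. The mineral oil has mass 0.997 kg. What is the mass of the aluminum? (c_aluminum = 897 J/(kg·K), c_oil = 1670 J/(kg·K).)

Heat lost by the aluminum = heat gained by the oil:
m·897·(225 − 74.4) = 0.997·1670·(74.4 − 18.6)
135088 m = 92906  ⇒  m ≈ 0.6877 kg

m ≈ 0.688 kg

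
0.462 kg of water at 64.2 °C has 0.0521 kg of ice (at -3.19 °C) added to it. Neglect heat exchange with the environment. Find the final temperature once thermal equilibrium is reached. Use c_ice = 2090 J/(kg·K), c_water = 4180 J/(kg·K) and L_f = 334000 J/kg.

T_f ≈ 49.4 °C

Taking heat into each body as positive, Σ m c ΔT = 0:
warm ice to 0 °C: 0.0521×2090×(0 − (-3.19)) = 347.36; latent heat to melt: 0.0521×334000 = 17401; meltwater 0→T: 0.0521×4180×T = 217.78 T; water: 1931.2(T − 64.2)
2148.9 T = 123980 − 17749 = 106232
T ≈ 49.43 °C. Since T > 0 °C, the all-ice-melts assumption holds.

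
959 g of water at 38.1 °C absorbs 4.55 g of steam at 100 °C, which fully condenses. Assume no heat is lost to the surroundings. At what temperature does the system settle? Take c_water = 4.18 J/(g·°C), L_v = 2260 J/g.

T_f ≈ 40.9 °C

Sum of m c ΔT and latent-heat terms is zero:
condense steam: −4.55·2260 = −10283
  condensed water 100 °C→T: 19.02(T − 100)
  original water: 4008.6(T − 38.1)
4027.6 T = 10283 + 1901.9 + 152728 = 164913
T ≈ 40.95 °C, under the boiling point, so the assumption holds.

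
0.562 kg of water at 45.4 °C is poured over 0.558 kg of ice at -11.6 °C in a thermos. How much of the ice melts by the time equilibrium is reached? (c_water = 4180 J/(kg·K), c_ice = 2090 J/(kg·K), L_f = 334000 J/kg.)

m_melted ≈ 0.279 kg

Cooling the water to 0 °C releases 0.562·4180·45.4 = 106652 J.
Of that, 0.558·2090·11.6 = 13528 J goes to bring the ice to 0 °C, leaving 93124 J.
Fully melting the ice requires m_ice L_f = 0.558·334000 = 186372 J.
That's not enough to melt it all — equilibrium is at 0 °C with ice remaining.
m_melt = 93124 / L_f = 0.2788 kg.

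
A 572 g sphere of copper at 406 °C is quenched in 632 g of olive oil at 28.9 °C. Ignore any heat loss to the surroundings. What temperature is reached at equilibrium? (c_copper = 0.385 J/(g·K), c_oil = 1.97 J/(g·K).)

T_f ≈ 85.6 °C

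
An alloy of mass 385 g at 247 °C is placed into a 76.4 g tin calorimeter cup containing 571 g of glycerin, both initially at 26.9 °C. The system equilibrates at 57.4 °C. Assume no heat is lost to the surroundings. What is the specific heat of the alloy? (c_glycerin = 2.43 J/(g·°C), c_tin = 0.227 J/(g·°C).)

c ≈ 0.587 J/(g·°C)

Let T be the final temperature. ΣQ_i = 0:
385×c×(57.4 − 247) + 571×2.43×(57.4 − 26.9) + 76.4×0.227×(57.4 − 26.9) = 0
-72996 c = -42849
c = -42849/-72996 ≈ 0.587 J/(g·°C)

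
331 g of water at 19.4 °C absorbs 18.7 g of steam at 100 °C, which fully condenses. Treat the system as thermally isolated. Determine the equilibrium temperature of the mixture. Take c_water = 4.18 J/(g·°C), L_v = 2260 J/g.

T_f ≈ 52.6 °C

Energy conservation, ΣQ = 0:
latent heat released on condensation: 18.7·2260 = 42262
  condensate cools 100→T: 18.7·4.18·(T − 100) = 78.17(T − 100)
  original water: 1383.6(T − 19.4)
1461.7 T = 42262 + 7816.6 + 26841 = 76920
T ≈ 52.62 °C (< 100 °C, so full condensation is consistent).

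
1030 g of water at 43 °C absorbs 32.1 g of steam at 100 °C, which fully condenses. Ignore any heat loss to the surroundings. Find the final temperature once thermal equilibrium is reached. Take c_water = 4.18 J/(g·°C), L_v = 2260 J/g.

T_f ≈ 61.1 °C

Heat gained plus heat lost sum to zero:
condense steam: −32.1×2260 = −72546; condensate cools 100→T: 32.1×4.18×(T − 100) = 134.18(T − 100); water warms: 1030×4.18×(T − 43) = 4305.4(T − 43)
4439.6 T = 72546 + 13418 + 185132 = 271096
T ≈ 61.06 °C (< 100 °C, so full condensation is consistent).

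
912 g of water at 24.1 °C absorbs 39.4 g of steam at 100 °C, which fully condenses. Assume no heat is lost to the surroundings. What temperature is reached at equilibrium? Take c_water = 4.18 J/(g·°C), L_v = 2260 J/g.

T_f ≈ 49.6 °C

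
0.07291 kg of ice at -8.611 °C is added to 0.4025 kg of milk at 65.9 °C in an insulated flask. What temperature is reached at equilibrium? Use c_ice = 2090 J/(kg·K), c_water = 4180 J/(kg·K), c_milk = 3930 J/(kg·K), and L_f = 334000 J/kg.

T_f ≈ 41.7 °C

Let T be the final temperature. ΣQ_i = 0:
warm ice to 0 °C: 0.07291×2090×(0 − (-8.611)) = 1312.2; latent heat to melt: 0.07291×334000 = 24352; warm the meltwater: 304.76 T; milk: 1581.8(T − 65.9)
1886.6 T = 104242 − 25664 = 78578
T ≈ 41.65 °C. Since T > 0 °C, the all-ice-melts assumption holds.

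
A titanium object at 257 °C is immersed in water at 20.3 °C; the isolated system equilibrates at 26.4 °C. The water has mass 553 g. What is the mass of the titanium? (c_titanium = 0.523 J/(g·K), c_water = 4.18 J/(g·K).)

m ≈ 117 g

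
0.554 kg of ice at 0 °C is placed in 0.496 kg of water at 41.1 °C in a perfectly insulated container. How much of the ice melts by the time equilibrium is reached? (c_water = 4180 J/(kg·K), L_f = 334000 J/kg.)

m_melted ≈ 0.255 kg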